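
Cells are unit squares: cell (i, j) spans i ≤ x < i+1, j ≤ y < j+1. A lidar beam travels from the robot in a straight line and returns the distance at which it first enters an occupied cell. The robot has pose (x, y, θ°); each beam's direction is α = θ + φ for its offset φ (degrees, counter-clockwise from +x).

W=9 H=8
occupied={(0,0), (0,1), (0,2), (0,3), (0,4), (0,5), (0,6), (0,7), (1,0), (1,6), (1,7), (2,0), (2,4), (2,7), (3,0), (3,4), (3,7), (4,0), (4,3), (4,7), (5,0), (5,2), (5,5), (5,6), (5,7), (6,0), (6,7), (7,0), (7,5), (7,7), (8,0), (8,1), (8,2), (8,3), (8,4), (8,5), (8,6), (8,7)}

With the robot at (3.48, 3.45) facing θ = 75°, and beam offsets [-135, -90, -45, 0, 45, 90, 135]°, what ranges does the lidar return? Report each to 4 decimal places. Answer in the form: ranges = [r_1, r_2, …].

ranges = [2.8290, 0.5383, 0.6004, 0.5694, 0.6351, 2.5675, 2.8637]

beam 1: φ=-135°, α=300°
  dir = (cos 300°, sin 300°) = (0.5000, -0.8660); from cell (3,3)
  next x-line at t=1.0400, next y-line at t=0.5196; Δt_x=2.0000, Δt_y=1.1547
    y: enter (3,2) at t=0.5196
    x: enter (4,2) at t=1.0400
    y: enter (4,1) at t=1.6743
    y: enter (4,0) at t=2.8290 ← occupied
  → r_1 = 2.8290
beam 2: φ=-90°, α=345°
  dir = (cos 345°, sin 345°) = (0.9659, -0.2588); from cell (3,3)
  next x-line at t=0.5383, next y-line at t=1.7387; Δt_x=1.0353, Δt_y=3.8637
    x: enter (4,3) at t=0.5383 ← occupied
  → r_2 = 0.5383
beam 3: φ=-45°, α=30°
  dir = (cos 30°, sin 30°) = (0.8660, 0.5000); from cell (3,3)
  next x-line at t=0.6004, next y-line at t=1.1000; Δt_x=1.1547, Δt_y=2.0000
    x: enter (4,3) at t=0.6004 ← occupied
  → r_3 = 0.6004
beam 4: φ=0°, α=75°
  dir = (cos 75°, sin 75°) = (0.2588, 0.9659); from cell (3,3)
  next x-line at t=2.0091, next y-line at t=0.5694; Δt_x=3.8637, Δt_y=1.0353
    y: enter (3,4) at t=0.5694 ← occupied
  → r_4 = 0.5694
beam 5: φ=45°, α=120°
  dir = (cos 120°, sin 120°) = (-0.5000, 0.8660); from cell (3,3)
  next x-line at t=0.9600, next y-line at t=0.6351; Δt_x=2.0000, Δt_y=1.1547
    y: enter (3,4) at t=0.6351 ← occupied
  → r_5 = 0.6351
beam 6: φ=90°, α=165°
  dir = (cos 165°, sin 165°) = (-0.9659, 0.2588); from cell (3,3)
  next x-line at t=0.4969, next y-line at t=2.1250; Δt_x=1.0353, Δt_y=3.8637
    x: enter (2,3) at t=0.4969
    x: enter (1,3) at t=1.5322
    y: enter (1,4) at t=2.1250
    x: enter (0,4) at t=2.5675 ← occupied
  → r_6 = 2.5675
beam 7: φ=135°, α=210°
  dir = (cos 210°, sin 210°) = (-0.8660, -0.5000); from cell (3,3)
  next x-line at t=0.5543, next y-line at t=0.9000; Δt_x=1.1547, Δt_y=2.0000
    x: enter (2,3) at t=0.5543
    y: enter (2,2) at t=0.9000
    x: enter (1,2) at t=1.7090
    x: enter (0,2) at t=2.8637 ← occupied
  → r_7 = 2.8637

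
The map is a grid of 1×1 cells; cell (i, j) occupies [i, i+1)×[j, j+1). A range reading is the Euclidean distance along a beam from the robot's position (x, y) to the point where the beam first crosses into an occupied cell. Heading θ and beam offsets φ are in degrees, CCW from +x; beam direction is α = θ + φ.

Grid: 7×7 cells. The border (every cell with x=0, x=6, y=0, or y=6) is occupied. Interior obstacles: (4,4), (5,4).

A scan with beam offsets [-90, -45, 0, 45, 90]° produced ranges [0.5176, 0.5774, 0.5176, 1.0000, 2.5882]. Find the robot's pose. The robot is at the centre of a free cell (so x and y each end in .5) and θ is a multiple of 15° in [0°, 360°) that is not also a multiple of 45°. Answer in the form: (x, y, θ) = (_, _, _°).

(x, y, θ) = (5.5, 1.5, 15°)

The pose lattice has 23·16 = 368 candidates. Test each by forward raycasting.
  (4.5, 5.5, 165°): beam 3 = 1.9319 ≠ 0.5176 ✗
  (5.5, 5.5, 240°): beam 1 = 1.0000 ≠ 0.5176 ✗
  (2.5, 1.5, 285°): beam 1 = 1.5529 ≠ 0.5176 ✗
  …
  (5.5, 1.5, 15°): r_1=0.5176, r_2=0.5774, r_3=0.5176, r_4=1.0000, r_5=2.5882 — all match ✓
No second candidate reproduces the full scan.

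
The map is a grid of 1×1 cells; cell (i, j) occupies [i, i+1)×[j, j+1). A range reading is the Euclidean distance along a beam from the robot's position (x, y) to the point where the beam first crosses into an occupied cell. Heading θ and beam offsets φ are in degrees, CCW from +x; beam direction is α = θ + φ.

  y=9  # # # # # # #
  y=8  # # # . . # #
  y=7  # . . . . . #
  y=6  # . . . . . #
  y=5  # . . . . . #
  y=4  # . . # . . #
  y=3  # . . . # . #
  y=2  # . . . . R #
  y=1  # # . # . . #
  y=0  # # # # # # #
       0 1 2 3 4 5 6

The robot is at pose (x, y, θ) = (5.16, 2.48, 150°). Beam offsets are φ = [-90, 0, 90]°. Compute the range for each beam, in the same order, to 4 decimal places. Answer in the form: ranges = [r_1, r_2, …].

ranges = [1.6800, 1.0400, 1.7090]

beam 1: φ=-90°, α=60°
  d=(0.5000,0.8660)  start (5,2)  tX=1.6800 tY=0.6004  stride 1/|dx|=2.0000 1/|dy|=1.1547
    cross y-line → (5,3), t=0.6004
    cross x-line → (6,3), t=1.6800 (wall)
  → r_1 = 1.6800
beam 2: φ=0°, α=150°
  d=(-0.8660,0.5000)  start (5,2)  tX=0.1848 tY=1.0400  stride 1/|dx|=1.1547 1/|dy|=2.0000
    cross x-line → (4,2), t=0.1848
    cross y-line → (4,3), t=1.0400 (wall)
  → r_2 = 1.0400
beam 3: φ=90°, α=240°
  d=(-0.5000,-0.8660)  start (5,2)  tX=0.3200 tY=0.5543  stride 1/|dx|=2.0000 1/|dy|=1.1547
    cross x-line → (4,2), t=0.3200
    cross y-line → (4,1), t=0.5543
    cross y-line → (4,0), t=1.7090 (wall)
  → r_3 = 1.7090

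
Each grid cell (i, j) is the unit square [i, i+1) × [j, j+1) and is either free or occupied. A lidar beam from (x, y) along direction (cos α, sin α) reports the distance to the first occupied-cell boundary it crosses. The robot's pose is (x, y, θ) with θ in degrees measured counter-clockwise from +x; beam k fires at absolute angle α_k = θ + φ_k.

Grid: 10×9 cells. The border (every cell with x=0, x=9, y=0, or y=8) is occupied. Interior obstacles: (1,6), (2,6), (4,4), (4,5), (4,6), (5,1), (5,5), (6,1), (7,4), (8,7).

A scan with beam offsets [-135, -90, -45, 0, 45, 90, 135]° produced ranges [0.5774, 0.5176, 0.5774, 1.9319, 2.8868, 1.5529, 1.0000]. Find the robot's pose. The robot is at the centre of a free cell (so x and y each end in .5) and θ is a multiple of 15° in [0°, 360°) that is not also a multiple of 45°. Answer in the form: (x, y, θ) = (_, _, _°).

Candidates: 46 free-cell centres × 16 headings = 736 poses. Raycast each; keep the one whose scan matches to 4 dp.
  (1.5, 1.5, 165°): beam 1 = 6.3509 ≠ 0.5774 ✗
  (3.5, 5.5, 75°): beam 1 = 1.0000 ≠ 0.5774 ✗
  (6.5, 4.5, 240°): beam 1 = 3.6235 ≠ 0.5774 ✗
  …
  (8.5, 1.5, 75°): r_1=0.5774, r_2=0.5176, r_3=0.5774, r_4=1.9319, r_5=2.8868, r_6=1.5529, r_7=1.0000 — all match ✓
Only this pose fits every beam.

(x, y, θ) = (8.5, 1.5, 75°)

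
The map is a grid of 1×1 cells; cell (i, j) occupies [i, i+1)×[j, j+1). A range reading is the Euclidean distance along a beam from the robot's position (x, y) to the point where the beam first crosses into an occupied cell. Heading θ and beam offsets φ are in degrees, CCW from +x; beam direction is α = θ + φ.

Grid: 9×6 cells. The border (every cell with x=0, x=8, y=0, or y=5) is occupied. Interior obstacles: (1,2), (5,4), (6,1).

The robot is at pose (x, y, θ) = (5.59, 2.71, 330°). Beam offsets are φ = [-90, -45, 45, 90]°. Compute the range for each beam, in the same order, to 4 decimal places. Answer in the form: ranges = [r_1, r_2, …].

ranges = [1.9745, 1.5841, 2.4950, 2.6443]

beam 1: φ=-90°, α=240°
  cosα=-0.5000 sinα=-0.8660 | (5,2) | tMaxX 1.1800 tMaxY 0.8198 | tΔX 2.0000 tΔY 1.1547
    t=0.8198 [y] (5,1)
    t=1.1800 [x] (4,1)
    t=1.9745 [y] (4,0) — stop
  → r_1 = 1.9745
beam 2: φ=-45°, α=285°
  cosα=0.2588 sinα=-0.9659 | (5,2) | tMaxX 1.5841 tMaxY 0.7350 | tΔX 3.8637 tΔY 1.0353
    t=0.7350 [y] (5,1)
    t=1.5841 [x] (6,1) — stop
  → r_2 = 1.5841
beam 3: φ=45°, α=15°
  cosα=0.9659 sinα=0.2588 | (5,2) | tMaxX 0.4245 tMaxY 1.1205 | tΔX 1.0353 tΔY 3.8637
    t=0.4245 [x] (6,2)
    t=1.1205 [y] (6,3)
    t=1.4597 [x] (7,3)
    t=2.4950 [x] (8,3) — stop
  → r_3 = 2.4950
beam 4: φ=90°, α=60°
  cosα=0.5000 sinα=0.8660 | (5,2) | tMaxX 0.8200 tMaxY 0.3349 | tΔX 2.0000 tΔY 1.1547
    t=0.3349 [y] (5,3)
    t=0.8200 [x] (6,3)
    t=1.4896 [y] (6,4)
    t=2.6443 [y] (6,5) — stop
  → r_4 = 2.6443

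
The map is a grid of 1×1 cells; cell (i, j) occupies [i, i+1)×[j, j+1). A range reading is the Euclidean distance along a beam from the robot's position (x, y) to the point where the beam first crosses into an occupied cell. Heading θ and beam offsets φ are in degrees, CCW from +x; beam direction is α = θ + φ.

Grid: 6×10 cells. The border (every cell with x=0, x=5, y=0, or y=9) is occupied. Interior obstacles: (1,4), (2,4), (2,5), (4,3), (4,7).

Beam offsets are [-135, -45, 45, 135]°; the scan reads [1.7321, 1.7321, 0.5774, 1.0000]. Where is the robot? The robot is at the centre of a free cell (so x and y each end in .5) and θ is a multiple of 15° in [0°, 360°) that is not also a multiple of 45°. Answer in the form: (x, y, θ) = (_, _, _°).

The pose lattice has 27·16 = 432 candidates. Test each by forward raycasting.
  (4.5, 6.5, 30°): beam 1 = 5.6940 ≠ 1.7321 ✗
  (1.5, 2.5, 210°): beam 1 = 1.5529 ≠ 1.7321 ✗
  (1.5, 1.5, 15°): beam 1 = 0.5774 ≠ 1.7321 ✗
  (3.5, 4.5, 60°): beam 1 = 3.6235 ≠ 1.7321 ✗
  …
  (3.5, 5.5, 105°): r_1=1.7321, r_2=1.7321, r_3=0.5774, r_4=1.0000 — all match ✓
Unique over the lattice → pose = (3.5, 5.5, 105°).

(x, y, θ) = (3.5, 5.5, 105°)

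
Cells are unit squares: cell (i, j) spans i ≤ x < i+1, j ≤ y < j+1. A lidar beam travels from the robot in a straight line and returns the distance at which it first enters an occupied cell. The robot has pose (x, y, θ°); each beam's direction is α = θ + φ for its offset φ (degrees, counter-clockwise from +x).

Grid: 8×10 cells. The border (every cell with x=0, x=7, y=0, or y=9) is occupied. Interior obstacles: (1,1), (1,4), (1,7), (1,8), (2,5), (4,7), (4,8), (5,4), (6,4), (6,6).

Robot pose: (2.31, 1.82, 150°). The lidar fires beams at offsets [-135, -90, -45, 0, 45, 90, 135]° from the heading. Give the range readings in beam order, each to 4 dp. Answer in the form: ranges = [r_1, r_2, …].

beam 1: φ=-135°, α=15°
  dir = (cos 15°, sin 15°) = (0.9659, 0.2588); from cell (2,1)
  next x-line at t=0.7143, next y-line at t=0.6955; Δt_x=1.0353, Δt_y=3.8637
    y: enter (2,2) at t=0.6955
    x: enter (3,2) at t=0.7143
    x: enter (4,2) at t=1.7496
    x: enter (5,2) at t=2.7849
    x: enter (6,2) at t=3.8202
    y: enter (6,3) at t=4.5592
    x: enter (7,3) at t=4.8554 ← occupied
  → r_1 = 4.8554
beam 2: φ=-90°, α=60°
  dir = (cos 60°, sin 60°) = (0.5000, 0.8660); from cell (2,1)
  next x-line at t=1.3800, next y-line at t=0.2078; Δt_x=2.0000, Δt_y=1.1547
    y: enter (2,2) at t=0.2078
    y: enter (2,3) at t=1.3625
    x: enter (3,3) at t=1.3800
    y: enter (3,4) at t=2.5172
    x: enter (4,4) at t=3.3800
    y: enter (4,5) at t=3.6719
    y: enter (4,6) at t=4.8266
    x: enter (5,6) at t=5.3800
    y: enter (5,7) at t=5.9813
    y: enter (5,8) at t=7.1360
    x: enter (6,8) at t=7.3800
    y: enter (6,9) at t=8.2907 ← occupied
  → r_2 = 8.2907
beam 3: φ=-45°, α=105°
  dir = (cos 105°, sin 105°) = (-0.2588, 0.9659); from cell (2,1)
  next x-line at t=1.1977, next y-line at t=0.1863; Δt_x=3.8637, Δt_y=1.0353
    y: enter (2,2) at t=0.1863
    x: enter (1,2) at t=1.1977
    y: enter (1,3) at t=1.2216
    y: enter (1,4) at t=2.2569 ← occupied
  → r_3 = 2.2569
beam 4: φ=0°, α=150°
  dir = (cos 150°, sin 150°) = (-0.8660, 0.5000); from cell (2,1)
  next x-line at t=0.3580, next y-line at t=0.3600; Δt_x=1.1547, Δt_y=2.0000
    x: enter (1,1) at t=0.3580 ← occupied
  → r_4 = 0.3580
beam 5: φ=45°, α=195°
  dir = (cos 195°, sin 195°) = (-0.9659, -0.2588); from cell (2,1)
  next x-line at t=0.3209, next y-line at t=3.1682; Δt_x=1.0353, Δt_y=3.8637
    x: enter (1,1) at t=0.3209 ← occupied
  → r_5 = 0.3209
beam 6: φ=90°, α=240°
  dir = (cos 240°, sin 240°) = (-0.5000, -0.8660); from cell (2,1)
  next x-line at t=0.6200, next y-line at t=0.9469; Δt_x=2.0000, Δt_y=1.1547
    x: enter (1,1) at t=0.6200 ← occupied
  → r_6 = 0.6200
beam 7: φ=135°, α=285°
  dir = (cos 285°, sin 285°) = (0.2588, -0.9659); from cell (2,1)
  next x-line at t=2.6660, next y-line at t=0.8489; Δt_x=3.8637, Δt_y=1.0353
    y: enter (2,0) at t=0.8489 ← occupied
  → r_7 = 0.8489

ranges = [4.8554, 8.2907, 2.2569, 0.3580, 0.3209, 0.6200, 0.8489]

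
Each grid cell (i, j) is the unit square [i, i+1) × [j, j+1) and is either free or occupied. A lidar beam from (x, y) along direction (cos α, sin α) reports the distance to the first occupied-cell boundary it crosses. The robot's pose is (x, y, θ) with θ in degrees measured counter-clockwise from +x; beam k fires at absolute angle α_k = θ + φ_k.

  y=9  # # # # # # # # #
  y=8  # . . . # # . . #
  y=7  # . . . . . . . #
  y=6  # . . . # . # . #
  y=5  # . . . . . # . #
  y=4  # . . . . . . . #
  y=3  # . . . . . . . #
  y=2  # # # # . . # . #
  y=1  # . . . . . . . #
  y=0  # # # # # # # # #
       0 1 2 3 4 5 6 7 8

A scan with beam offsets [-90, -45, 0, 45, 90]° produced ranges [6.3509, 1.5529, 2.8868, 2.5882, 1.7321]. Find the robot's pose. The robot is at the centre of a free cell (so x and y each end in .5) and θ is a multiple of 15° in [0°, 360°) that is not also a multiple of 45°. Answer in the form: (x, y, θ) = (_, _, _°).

(x, y, θ) = (2.5, 6.5, 60°)

Candidates: 47 free-cell centres × 16 headings = 752 poses. Raycast each; keep the one whose scan matches to 4 dp.
  (1.5, 7.5, 195°): beam 1 = 1.5529 ≠ 6.3509 ✗
  (3.5, 8.5, 345°): beam 1 = 5.6940 ≠ 6.3509 ✗
  (2.5, 8.5, 60°): beam 1 = 4.0415 ≠ 6.3509 ✗
  (2.5, 4.5, 165°): beam 1 = 4.6587 ≠ 6.3509 ✗
  …
  (2.5, 6.5, 60°): r_1=6.3509, r_2=1.5529, r_3=2.8868, r_4=2.5882, r_5=1.7321 — all match ✓
Only this pose fits every beam.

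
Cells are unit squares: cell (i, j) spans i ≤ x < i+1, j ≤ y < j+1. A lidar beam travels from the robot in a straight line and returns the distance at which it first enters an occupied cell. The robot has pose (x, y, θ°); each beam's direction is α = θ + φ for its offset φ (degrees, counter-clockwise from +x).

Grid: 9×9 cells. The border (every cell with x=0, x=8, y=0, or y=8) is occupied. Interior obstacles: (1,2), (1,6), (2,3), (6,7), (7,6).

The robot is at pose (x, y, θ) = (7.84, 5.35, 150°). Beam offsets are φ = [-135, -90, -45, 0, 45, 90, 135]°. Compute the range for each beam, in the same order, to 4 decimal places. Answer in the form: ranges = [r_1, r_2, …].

beam 1: φ=-135°, α=15°
  direction (0.9659, 0.2588); cell (7,5); t to first gridline: x 0.1656, y 2.5114 (then +1.0353 / +3.8637)
    (8,5) via x @ 0.1656  # hit
  → r_1 = 0.1656
beam 2: φ=-90°, α=60°
  direction (0.5000, 0.8660); cell (7,5); t to first gridline: x 0.3200, y 0.7506 (then +2.0000 / +1.1547)
    (8,5) via x @ 0.3200  # hit
  → r_2 = 0.3200
beam 3: φ=-45°, α=105°
  direction (-0.2588, 0.9659); cell (7,5); t to first gridline: x 3.2455, y 0.6729 (then +3.8637 / +1.0353)
    (7,6) via y @ 0.6729  # hit
  → r_3 = 0.6729
beam 4: φ=0°, α=150°
  direction (-0.8660, 0.5000); cell (7,5); t to first gridline: x 0.9699, y 1.3000 (then +1.1547 / +2.0000)
    (6,5) via x @ 0.9699
    (6,6) via y @ 1.3000
    (5,6) via x @ 2.1246
    (4,6) via x @ 3.2793
    (4,7) via y @ 3.3000
    (3,7) via x @ 4.4341
    (3,8) via y @ 5.3000  # hit
  → r_4 = 5.3000
beam 5: φ=45°, α=195°
  direction (-0.9659, -0.2588); cell (7,5); t to first gridline: x 0.8696, y 1.3523 (then +1.0353 / +3.8637)
    (6,5) via x @ 0.8696
    (6,4) via y @ 1.3523
    (5,4) via x @ 1.9049
    (4,4) via x @ 2.9402
    (3,4) via x @ 3.9755
    (2,4) via x @ 5.0107
    (2,3) via y @ 5.2160  # hit
  → r_5 = 5.2160
beam 6: φ=90°, α=240°
  direction (-0.5000, -0.8660); cell (7,5); t to first gridline: x 1.6800, y 0.4041 (then +2.0000 / +1.1547)
    (7,4) via y @ 0.4041
    (7,3) via y @ 1.5588
    (6,3) via x @ 1.6800
    (6,2) via y @ 2.7135
    (5,2) via x @ 3.6800
    (5,1) via y @ 3.8682
    (5,0) via y @ 5.0229  # hit
  → r_6 = 5.0229
beam 7: φ=135°, α=285°
  direction (0.2588, -0.9659); cell (7,5); t to first gridline: x 0.6182, y 0.3623 (then +3.8637 / +1.0353)
    (7,4) via y @ 0.3623
    (8,4) via x @ 0.6182  # hit
  → r_7 = 0.6182

ranges = [0.1656, 0.3200, 0.6729, 5.3000, 5.2160, 5.0229, 0.6182]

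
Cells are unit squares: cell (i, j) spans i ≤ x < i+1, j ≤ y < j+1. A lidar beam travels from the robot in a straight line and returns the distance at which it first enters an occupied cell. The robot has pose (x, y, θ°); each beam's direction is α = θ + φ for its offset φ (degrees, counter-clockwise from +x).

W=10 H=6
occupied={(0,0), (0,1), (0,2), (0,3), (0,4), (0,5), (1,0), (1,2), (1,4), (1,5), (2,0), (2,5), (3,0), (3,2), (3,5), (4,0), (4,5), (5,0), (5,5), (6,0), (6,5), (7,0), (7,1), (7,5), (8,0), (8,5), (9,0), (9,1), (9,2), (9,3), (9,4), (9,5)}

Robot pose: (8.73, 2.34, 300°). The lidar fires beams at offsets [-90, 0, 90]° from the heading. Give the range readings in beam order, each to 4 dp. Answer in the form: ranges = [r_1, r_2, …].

ranges = [0.8429, 0.5400, 0.3118]

beam 1: φ=-90°, α=210°
  direction (-0.8660, -0.5000); cell (8,2); t to first gridline: x 0.8429, y 0.6800 (then +1.1547 / +2.0000)
    (8,1) via y @ 0.6800
    (7,1) via x @ 0.8429  # hit
  → r_1 = 0.8429
beam 2: φ=0°, α=300°
  direction (0.5000, -0.8660); cell (8,2); t to first gridline: x 0.5400, y 0.3926 (then +2.0000 / +1.1547)
    (8,1) via y @ 0.3926
    (9,1) via x @ 0.5400  # hit
  → r_2 = 0.5400
beam 3: φ=90°, α=30°
  direction (0.8660, 0.5000); cell (8,2); t to first gridline: x 0.3118, y 1.3200 (then +1.1547 / +2.0000)
    (9,2) via x @ 0.3118  # hit
  → r_3 = 0.3118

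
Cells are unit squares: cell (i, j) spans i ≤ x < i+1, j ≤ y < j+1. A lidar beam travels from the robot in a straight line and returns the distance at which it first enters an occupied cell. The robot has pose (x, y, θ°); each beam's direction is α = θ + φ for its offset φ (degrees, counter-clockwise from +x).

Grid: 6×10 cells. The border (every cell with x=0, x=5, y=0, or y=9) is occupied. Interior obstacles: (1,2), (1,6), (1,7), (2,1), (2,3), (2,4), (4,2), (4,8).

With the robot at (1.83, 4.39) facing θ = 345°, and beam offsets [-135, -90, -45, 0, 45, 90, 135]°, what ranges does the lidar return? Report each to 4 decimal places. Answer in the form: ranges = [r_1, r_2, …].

beam 1: φ=-135°, α=210°
  cosα=-0.8660 sinα=-0.5000 | (1,4) | tMaxX 0.9584 tMaxY 0.7800 | tΔX 1.1547 tΔY 2.0000
    t=0.7800 [y] (1,3)
    t=0.9584 [x] (0,3) — stop
  → r_1 = 0.9584
beam 2: φ=-90°, α=255°
  cosα=-0.2588 sinα=-0.9659 | (1,4) | tMaxX 3.2069 tMaxY 0.4038 | tΔX 3.8637 tΔY 1.0353
    t=0.4038 [y] (1,3)
    t=1.4390 [y] (1,2) — stop
  → r_2 = 1.4390
beam 3: φ=-45°, α=300°
  cosα=0.5000 sinα=-0.8660 | (1,4) | tMaxX 0.3400 tMaxY 0.4503 | tΔX 2.0000 tΔY 1.1547
    t=0.3400 [x] (2,4) — stop
  → r_3 = 0.3400
beam 4: φ=0°, α=345°
  cosα=0.9659 sinα=-0.2588 | (1,4) | tMaxX 0.1760 tMaxY 1.5068 | tΔX 1.0353 tΔY 3.8637
    t=0.1760 [x] (2,4) — stop
  → r_4 = 0.1760
beam 5: φ=45°, α=30°
  cosα=0.8660 sinα=0.5000 | (1,4) | tMaxX 0.1963 tMaxY 1.2200 | tΔX 1.1547 tΔY 2.0000
    t=0.1963 [x] (2,4) — stop
  → r_5 = 0.1963
beam 6: φ=90°, α=75°
  cosα=0.2588 sinα=0.9659 | (1,4) | tMaxX 0.6568 tMaxY 0.6315 | tΔX 3.8637 tΔY 1.0353
    t=0.6315 [y] (1,5)
    t=0.6568 [x] (2,5)
    t=1.6668 [y] (2,6)
    t=2.7021 [y] (2,7)
    t=3.7373 [y] (2,8)
    t=4.5205 [x] (3,8)
    t=4.7726 [y] (3,9) — stop
  → r_6 = 4.7726
beam 7: φ=135°, α=120°
  cosα=-0.5000 sinα=0.8660 | (1,4) | tMaxX 1.6600 tMaxY 0.7044 | tΔX 2.0000 tΔY 1.1547
    t=0.7044 [y] (1,5)
    t=1.6600 [x] (0,5) — stop
  → r_7 = 1.6600

ranges = [0.9584, 1.4390, 0.3400, 0.1760, 0.1963, 4.7726, 1.6600]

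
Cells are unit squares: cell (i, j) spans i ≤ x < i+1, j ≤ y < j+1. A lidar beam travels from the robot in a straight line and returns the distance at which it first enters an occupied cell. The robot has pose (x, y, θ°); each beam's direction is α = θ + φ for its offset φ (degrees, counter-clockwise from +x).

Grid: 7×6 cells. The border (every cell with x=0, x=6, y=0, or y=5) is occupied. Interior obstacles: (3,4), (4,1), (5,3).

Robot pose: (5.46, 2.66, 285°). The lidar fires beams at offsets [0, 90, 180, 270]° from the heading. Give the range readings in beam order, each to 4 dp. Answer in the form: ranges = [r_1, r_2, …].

ranges = [1.7186, 0.5590, 0.3520, 4.6173]

beam 1: φ=0°, α=285°
  d=(0.2588,-0.9659)  start (5,2)  tX=2.0864 tY=0.6833  stride 1/|dx|=3.8637 1/|dy|=1.0353
    cross y-line → (5,1), t=0.6833
    cross y-line → (5,0), t=1.7186 (wall)
  → r_1 = 1.7186
beam 2: φ=90°, α=15°
  d=(0.9659,0.2588)  start (5,2)  tX=0.5590 tY=1.3137  stride 1/|dx|=1.0353 1/|dy|=3.8637
    cross x-line → (6,2), t=0.5590 (wall)
  → r_2 = 0.5590
beam 3: φ=180°, α=105°
  d=(-0.2588,0.9659)  start (5,2)  tX=1.7773 tY=0.3520  stride 1/|dx|=3.8637 1/|dy|=1.0353
    cross y-line → (5,3), t=0.3520 (wall)
  → r_3 = 0.3520
beam 4: φ=270°, α=195°
  d=(-0.9659,-0.2588)  start (5,2)  tX=0.4762 tY=2.5500  stride 1/|dx|=1.0353 1/|dy|=3.8637
    cross x-line → (4,2), t=0.4762
    cross x-line → (3,2), t=1.5115
    cross x-line → (2,2), t=2.5468
    cross y-line → (2,1), t=2.5500
    cross x-line → (1,1), t=3.5821
    cross x-line → (0,1), t=4.6173 (wall)
  → r_4 = 4.6173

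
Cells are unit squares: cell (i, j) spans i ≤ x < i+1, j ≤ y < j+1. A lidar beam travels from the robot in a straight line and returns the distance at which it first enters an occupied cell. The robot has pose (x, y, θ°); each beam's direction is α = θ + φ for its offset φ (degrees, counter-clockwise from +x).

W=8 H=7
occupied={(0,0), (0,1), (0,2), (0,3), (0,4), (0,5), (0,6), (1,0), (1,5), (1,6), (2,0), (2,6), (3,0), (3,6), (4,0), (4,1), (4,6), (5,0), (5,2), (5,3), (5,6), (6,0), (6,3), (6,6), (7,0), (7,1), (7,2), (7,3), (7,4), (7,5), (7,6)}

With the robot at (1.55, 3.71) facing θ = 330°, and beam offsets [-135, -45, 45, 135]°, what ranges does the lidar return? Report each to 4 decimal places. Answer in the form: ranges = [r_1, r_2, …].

ranges = [0.5694, 2.8056, 5.6423, 1.3355]

beam 1: φ=-135°, α=195°
  direction (-0.9659, -0.2588); cell (1,3); t to first gridline: x 0.5694, y 2.7432 (then +1.0353 / +3.8637)
    (0,3) via x @ 0.5694  # hit
  → r_1 = 0.5694
beam 2: φ=-45°, α=285°
  direction (0.2588, -0.9659); cell (1,3); t to first gridline: x 1.7387, y 0.7350 (then +3.8637 / +1.0353)
    (1,2) via y @ 0.7350
    (2,2) via x @ 1.7387
    (2,1) via y @ 1.7703
    (2,0) via y @ 2.8056  # hit
  → r_2 = 2.8056
beam 3: φ=45°, α=15°
  direction (0.9659, 0.2588); cell (1,3); t to first gridline: x 0.4659, y 1.1205 (then +1.0353 / +3.8637)
    (2,3) via x @ 0.4659
    (2,4) via y @ 1.1205
    (3,4) via x @ 1.5012
    (4,4) via x @ 2.5364
    (5,4) via x @ 3.5717
    (6,4) via x @ 4.6070
    (6,5) via y @ 4.9842
    (7,5) via x @ 5.6423  # hit
  → r_3 = 5.6423
beam 4: φ=135°, α=105°
  direction (-0.2588, 0.9659); cell (1,3); t to first gridline: x 2.1250, y 0.3002 (then +3.8637 / +1.0353)
    (1,4) via y @ 0.3002
    (1,5) via y @ 1.3355  # hit
  → r_4 = 1.3355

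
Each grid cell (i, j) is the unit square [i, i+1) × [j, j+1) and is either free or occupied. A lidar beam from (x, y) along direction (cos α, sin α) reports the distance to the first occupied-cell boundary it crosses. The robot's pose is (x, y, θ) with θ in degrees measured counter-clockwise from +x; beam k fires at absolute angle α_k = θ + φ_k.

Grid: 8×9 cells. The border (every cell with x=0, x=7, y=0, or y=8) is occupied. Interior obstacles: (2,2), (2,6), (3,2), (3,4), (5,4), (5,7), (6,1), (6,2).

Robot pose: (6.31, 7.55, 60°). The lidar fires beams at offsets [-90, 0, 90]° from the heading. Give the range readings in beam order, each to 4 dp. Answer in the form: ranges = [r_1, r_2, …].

ranges = [0.7967, 0.5196, 0.3580]

beam 1: φ=-90°, α=330°
  d=(0.8660,-0.5000)  start (6,7)  tX=0.7967 tY=1.1000  stride 1/|dx|=1.1547 1/|dy|=2.0000
    cross x-line → (7,7), t=0.7967 (wall)
  → r_1 = 0.7967
beam 2: φ=0°, α=60°
  d=(0.5000,0.8660)  start (6,7)  tX=1.3800 tY=0.5196  stride 1/|dx|=2.0000 1/|dy|=1.1547
    cross y-line → (6,8), t=0.5196 (wall)
  → r_2 = 0.5196
beam 3: φ=90°, α=150°
  d=(-0.8660,0.5000)  start (6,7)  tX=0.3580 tY=0.9000  stride 1/|dx|=1.1547 1/|dy|=2.0000
    cross x-line → (5,7), t=0.3580 (wall)
  → r_3 = 0.3580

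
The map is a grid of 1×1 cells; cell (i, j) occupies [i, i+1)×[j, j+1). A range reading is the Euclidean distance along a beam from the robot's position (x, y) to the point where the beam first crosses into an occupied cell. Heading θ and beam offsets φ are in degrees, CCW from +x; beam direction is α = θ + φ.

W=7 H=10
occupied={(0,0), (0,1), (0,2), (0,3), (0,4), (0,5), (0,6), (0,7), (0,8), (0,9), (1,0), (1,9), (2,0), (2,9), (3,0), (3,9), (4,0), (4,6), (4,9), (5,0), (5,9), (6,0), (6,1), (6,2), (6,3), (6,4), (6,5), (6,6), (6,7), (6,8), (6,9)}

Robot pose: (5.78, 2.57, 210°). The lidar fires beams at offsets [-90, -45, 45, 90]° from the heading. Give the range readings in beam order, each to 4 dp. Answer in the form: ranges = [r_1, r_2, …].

ranges = [7.4247, 4.9486, 1.6254, 0.4400]

beam 1: φ=-90°, α=120°
  d=(-0.5000,0.8660)  start (5,2)  tX=1.5600 tY=0.4965  stride 1/|dx|=2.0000 1/|dy|=1.1547
    cross y-line → (5,3), t=0.4965
    cross x-line → (4,3), t=1.5600
    cross y-line → (4,4), t=1.6512
    cross y-line → (4,5), t=2.8059
    cross x-line → (3,5), t=3.5600
    cross y-line → (3,6), t=3.9606
    cross y-line → (3,7), t=5.1153
    cross x-line → (2,7), t=5.5600
    cross y-line → (2,8), t=6.2700
    cross y-line → (2,9), t=7.4247 (wall)
  → r_1 = 7.4247
beam 2: φ=-45°, α=165°
  d=(-0.9659,0.2588)  start (5,2)  tX=0.8075 tY=1.6614  stride 1/|dx|=1.0353 1/|dy|=3.8637
    cross x-line → (4,2), t=0.8075
    cross y-line → (4,3), t=1.6614
    cross x-line → (3,3), t=1.8428
    cross x-line → (2,3), t=2.8781
    cross x-line → (1,3), t=3.9133
    cross x-line → (0,3), t=4.9486 (wall)
  → r_2 = 4.9486
beam 3: φ=45°, α=255°
  d=(-0.2588,-0.9659)  start (5,2)  tX=3.0137 tY=0.5901  stride 1/|dx|=3.8637 1/|dy|=1.0353
    cross y-line → (5,1), t=0.5901
    cross y-line → (5,0), t=1.6254 (wall)
  → r_3 = 1.6254
beam 4: φ=90°, α=300°
  d=(0.5000,-0.8660)  start (5,2)  tX=0.4400 tY=0.6582  stride 1/|dx|=2.0000 1/|dy|=1.1547
    cross x-line → (6,2), t=0.4400 (wall)
  → r_4 = 0.4400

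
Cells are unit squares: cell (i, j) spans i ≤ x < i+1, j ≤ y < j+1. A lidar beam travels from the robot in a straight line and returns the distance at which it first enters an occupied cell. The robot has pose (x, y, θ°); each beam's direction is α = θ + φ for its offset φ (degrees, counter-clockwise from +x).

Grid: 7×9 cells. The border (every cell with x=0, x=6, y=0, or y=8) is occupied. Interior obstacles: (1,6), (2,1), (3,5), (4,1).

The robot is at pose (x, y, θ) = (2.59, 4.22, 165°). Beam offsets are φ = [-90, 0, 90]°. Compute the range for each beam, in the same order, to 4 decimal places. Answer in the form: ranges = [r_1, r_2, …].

ranges = [1.5841, 1.6461, 3.3336]

beam 1: φ=-90°, α=75°
  cosα=0.2588 sinα=0.9659 | (2,4) | tMaxX 1.5841 tMaxY 0.8075 | tΔX 3.8637 tΔY 1.0353
    t=0.8075 [y] (2,5)
    t=1.5841 [x] (3,5) — stop
  → r_1 = 1.5841
beam 2: φ=0°, α=165°
  cosα=-0.9659 sinα=0.2588 | (2,4) | tMaxX 0.6108 tMaxY 3.0137 | tΔX 1.0353 tΔY 3.8637
    t=0.6108 [x] (1,4)
    t=1.6461 [x] (0,4) — stop
  → r_2 = 1.6461
beam 3: φ=90°, α=255°
  cosα=-0.2588 sinα=-0.9659 | (2,4) | tMaxX 2.2796 tMaxY 0.2278 | tΔX 3.8637 tΔY 1.0353
    t=0.2278 [y] (2,3)
    t=1.2630 [y] (2,2)
    t=2.2796 [x] (1,2)
    t=2.2983 [y] (1,1)
    t=3.3336 [y] (1,0) — stop
  → r_3 = 3.3336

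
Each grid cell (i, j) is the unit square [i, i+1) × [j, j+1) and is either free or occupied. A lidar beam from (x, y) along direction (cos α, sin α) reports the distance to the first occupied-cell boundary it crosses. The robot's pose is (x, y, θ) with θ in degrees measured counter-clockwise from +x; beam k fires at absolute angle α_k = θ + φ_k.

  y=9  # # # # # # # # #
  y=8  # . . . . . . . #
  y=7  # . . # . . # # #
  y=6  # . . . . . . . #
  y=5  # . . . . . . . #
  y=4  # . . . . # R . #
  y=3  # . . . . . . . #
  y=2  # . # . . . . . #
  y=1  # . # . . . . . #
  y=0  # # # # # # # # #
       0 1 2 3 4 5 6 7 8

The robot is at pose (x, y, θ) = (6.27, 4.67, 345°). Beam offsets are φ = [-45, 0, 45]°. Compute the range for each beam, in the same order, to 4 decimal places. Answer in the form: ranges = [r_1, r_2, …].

beam 1: φ=-45°, α=300°
  d=(0.5000,-0.8660)  start (6,4)  tX=1.4600 tY=0.7736  stride 1/|dx|=2.0000 1/|dy|=1.1547
    cross y-line → (6,3), t=0.7736
    cross x-line → (7,3), t=1.4600
    cross y-line → (7,2), t=1.9283
    cross y-line → (7,1), t=3.0831
    cross x-line → (8,1), t=3.4600 (wall)
  → r_1 = 3.4600
beam 2: φ=0°, α=345°
  d=(0.9659,-0.2588)  start (6,4)  tX=0.7558 tY=2.5887  stride 1/|dx|=1.0353 1/|dy|=3.8637
    cross x-line → (7,4), t=0.7558
    cross x-line → (8,4), t=1.7910 (wall)
  → r_2 = 1.7910
beam 3: φ=45°, α=30°
  d=(0.8660,0.5000)  start (6,4)  tX=0.8429 tY=0.6600  stride 1/|dx|=1.1547 1/|dy|=2.0000
    cross y-line → (6,5), t=0.6600
    cross x-line → (7,5), t=0.8429
    cross x-line → (8,5), t=1.9976 (wall)
  → r_3 = 1.9976

ranges = [3.4600, 1.7910, 1.9976]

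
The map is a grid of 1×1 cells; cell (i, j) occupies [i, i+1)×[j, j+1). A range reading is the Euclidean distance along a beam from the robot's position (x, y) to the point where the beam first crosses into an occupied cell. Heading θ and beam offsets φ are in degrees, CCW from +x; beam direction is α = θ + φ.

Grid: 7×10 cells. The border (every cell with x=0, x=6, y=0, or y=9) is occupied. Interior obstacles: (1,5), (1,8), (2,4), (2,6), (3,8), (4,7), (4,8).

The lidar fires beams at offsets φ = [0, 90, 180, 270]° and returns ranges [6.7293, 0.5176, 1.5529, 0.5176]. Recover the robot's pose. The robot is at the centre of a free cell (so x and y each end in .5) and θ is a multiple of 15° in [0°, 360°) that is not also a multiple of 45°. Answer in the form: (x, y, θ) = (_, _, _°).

The pose lattice has 33·16 = 528 candidates. Test each by forward raycasting.
  (1.5, 4.5, 150°): beam 1 = 0.5774 ≠ 6.7293 ✗
  (5.5, 2.5, 60°): beam 1 = 1.0000 ≠ 6.7293 ✗
  (5.5, 5.5, 150°): beam 1 = 2.8868 ≠ 6.7293 ✗
  …
  (5.5, 7.5, 255°): r_1=6.7293, r_2=0.5176, r_3=1.5529, r_4=0.5176 — all match ✓
No second candidate reproduces the full scan.

(x, y, θ) = (5.5, 7.5, 255°)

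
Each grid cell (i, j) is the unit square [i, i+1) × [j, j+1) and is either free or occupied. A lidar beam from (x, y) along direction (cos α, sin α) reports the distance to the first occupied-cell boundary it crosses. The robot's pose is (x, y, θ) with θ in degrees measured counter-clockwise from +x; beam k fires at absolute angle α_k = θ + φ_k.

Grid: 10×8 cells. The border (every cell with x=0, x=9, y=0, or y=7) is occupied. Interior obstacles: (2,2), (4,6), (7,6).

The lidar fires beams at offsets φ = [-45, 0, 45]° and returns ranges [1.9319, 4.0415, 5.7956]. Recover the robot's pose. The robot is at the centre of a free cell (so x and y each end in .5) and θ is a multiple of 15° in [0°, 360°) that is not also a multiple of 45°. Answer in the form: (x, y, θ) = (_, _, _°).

Enumerate (i+0.5, j+0.5, θ) over the 45 free cells and 16 admissible headings. For each, cast all 3 beams and compare to the given ranges.
  (8.5, 5.5, 195°): beam 1 = 1.0000 ≠ 1.9319 ✗
  (3.5, 1.5, 240°): beam 2 = 0.5774 ≠ 4.0415 ✗
  (2.5, 4.5, 105°): beam 1 = 2.8868 ≠ 1.9319 ✗
  (2.5, 6.5, 285°): beam 1 = 3.0000 ≠ 1.9319 ✗
  …
  (8.5, 4.5, 150°): r_1=1.9319, r_2=4.0415, r_3=5.7956 — all match ✓
Unique over the lattice → pose = (8.5, 4.5, 150°).

(x, y, θ) = (8.5, 4.5, 150°)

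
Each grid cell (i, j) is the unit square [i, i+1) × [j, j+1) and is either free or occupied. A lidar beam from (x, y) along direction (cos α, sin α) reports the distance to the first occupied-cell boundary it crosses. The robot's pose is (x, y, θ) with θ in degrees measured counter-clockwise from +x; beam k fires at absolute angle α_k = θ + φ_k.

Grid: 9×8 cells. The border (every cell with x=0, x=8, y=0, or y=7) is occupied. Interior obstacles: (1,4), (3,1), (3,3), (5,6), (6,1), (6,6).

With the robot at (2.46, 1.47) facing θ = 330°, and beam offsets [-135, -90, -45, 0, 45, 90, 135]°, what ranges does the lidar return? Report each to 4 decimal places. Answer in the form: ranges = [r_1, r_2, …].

ranges = [1.5115, 0.5427, 0.4866, 0.6235, 0.5590, 1.7667, 2.6192]

beam 1: φ=-135°, α=195°
  cosα=-0.9659 sinα=-0.2588 | (2,1) | tMaxX 0.4762 tMaxY 1.8159 | tΔX 1.0353 tΔY 3.8637
    t=0.4762 [x] (1,1)
    t=1.5115 [x] (0,1) — stop
  → r_1 = 1.5115
beam 2: φ=-90°, α=240°
  cosα=-0.5000 sinα=-0.8660 | (2,1) | tMaxX 0.9200 tMaxY 0.5427 | tΔX 2.0000 tΔY 1.1547
    t=0.5427 [y] (2,0) — stop
  → r_2 = 0.5427
beam 3: φ=-45°, α=285°
  cosα=0.2588 sinα=-0.9659 | (2,1) | tMaxX 2.0864 tMaxY 0.4866 | tΔX 3.8637 tΔY 1.0353
    t=0.4866 [y] (2,0) — stop
  → r_3 = 0.4866
beam 4: φ=0°, α=330°
  cosα=0.8660 sinα=-0.5000 | (2,1) | tMaxX 0.6235 tMaxY 0.9400 | tΔX 1.1547 tΔY 2.0000
    t=0.6235 [x] (3,1) — stop
  → r_4 = 0.6235
beam 5: φ=45°, α=15°
  cosα=0.9659 sinα=0.2588 | (2,1) | tMaxX 0.5590 tMaxY 2.0478 | tΔX 1.0353 tΔY 3.8637
    t=0.5590 [x] (3,1) — stop
  → r_5 = 0.5590
beam 6: φ=90°, α=60°
  cosα=0.5000 sinα=0.8660 | (2,1) | tMaxX 1.0800 tMaxY 0.6120 | tΔX 2.0000 tΔY 1.1547
    t=0.6120 [y] (2,2)
    t=1.0800 [x] (3,2)
    t=1.7667 [y] (3,3) — stop
  → r_6 = 1.7667
beam 7: φ=135°, α=105°
  cosα=-0.2588 sinα=0.9659 | (2,1) | tMaxX 1.7773 tMaxY 0.5487 | tΔX 3.8637 tΔY 1.0353
    t=0.5487 [y] (2,2)
    t=1.5840 [y] (2,3)
    t=1.7773 [x] (1,3)
    t=2.6192 [y] (1,4) — stop
  → r_7 = 2.6192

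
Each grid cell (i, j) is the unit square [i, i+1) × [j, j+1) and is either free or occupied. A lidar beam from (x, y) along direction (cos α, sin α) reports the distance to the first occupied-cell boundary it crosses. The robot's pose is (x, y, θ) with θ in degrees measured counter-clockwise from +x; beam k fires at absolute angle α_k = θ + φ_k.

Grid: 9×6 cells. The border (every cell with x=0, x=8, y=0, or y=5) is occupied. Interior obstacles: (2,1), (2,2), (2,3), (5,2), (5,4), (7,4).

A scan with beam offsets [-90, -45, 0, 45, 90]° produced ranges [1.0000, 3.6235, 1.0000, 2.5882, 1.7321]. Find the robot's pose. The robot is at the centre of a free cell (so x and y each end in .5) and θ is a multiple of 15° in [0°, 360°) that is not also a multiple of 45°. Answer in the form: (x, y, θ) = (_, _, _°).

The pose lattice has 22·16 = 352 candidates. Test each by forward raycasting.
  (4.5, 4.5, 120°): beam 1 = 0.5774 ≠ 1.0000 ✗
  (1.5, 3.5, 60°): beam 1 = 0.5774 ≠ 1.0000 ✗
  (1.5, 1.5, 300°): beam 1 = 0.5774 ≠ 1.0000 ✗
  …
  (6.5, 3.5, 240°): r_1=1.0000, r_2=3.6235, r_3=1.0000, r_4=2.5882, r_5=1.7321 — all match ✓
Unique over the lattice → pose = (6.5, 3.5, 240°).

(x, y, θ) = (6.5, 3.5, 240°)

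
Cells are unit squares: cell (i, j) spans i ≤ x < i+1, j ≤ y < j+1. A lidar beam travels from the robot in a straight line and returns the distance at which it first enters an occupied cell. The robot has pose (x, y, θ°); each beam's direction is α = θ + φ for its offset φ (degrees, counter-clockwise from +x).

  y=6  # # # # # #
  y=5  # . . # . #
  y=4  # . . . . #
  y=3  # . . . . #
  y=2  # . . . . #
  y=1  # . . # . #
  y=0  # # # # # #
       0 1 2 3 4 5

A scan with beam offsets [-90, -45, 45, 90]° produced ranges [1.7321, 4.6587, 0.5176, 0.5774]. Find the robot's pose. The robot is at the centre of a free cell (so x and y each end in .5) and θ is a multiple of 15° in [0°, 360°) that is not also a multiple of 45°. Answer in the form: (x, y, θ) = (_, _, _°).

Enumerate (i+0.5, j+0.5, θ) over the 18 free cells and 16 admissible headings. For each, cast all 4 beams and compare to the given ranges.
  (4.5, 1.5, 285°): beam 1 = 0.5176 ≠ 1.7321 ✗
  (2.5, 5.5, 30°): beam 1 = 5.0000 ≠ 1.7321 ✗
  (3.5, 2.5, 285°): beam 1 = 2.5882 ≠ 1.7321 ✗
  (1.5, 2.5, 30°): beam 2 = 1.9319 ≠ 4.6587 ✗
  (4.5, 4.5, 255°): beam 1 = 3.6235 ≠ 1.7321 ✗
  …
  (2.5, 5.5, 300°): r_1=1.7321, r_2=4.6587, r_3=0.5176, r_4=0.5774 — all match ✓
No second candidate reproduces the full scan.

(x, y, θ) = (2.5, 5.5, 300°)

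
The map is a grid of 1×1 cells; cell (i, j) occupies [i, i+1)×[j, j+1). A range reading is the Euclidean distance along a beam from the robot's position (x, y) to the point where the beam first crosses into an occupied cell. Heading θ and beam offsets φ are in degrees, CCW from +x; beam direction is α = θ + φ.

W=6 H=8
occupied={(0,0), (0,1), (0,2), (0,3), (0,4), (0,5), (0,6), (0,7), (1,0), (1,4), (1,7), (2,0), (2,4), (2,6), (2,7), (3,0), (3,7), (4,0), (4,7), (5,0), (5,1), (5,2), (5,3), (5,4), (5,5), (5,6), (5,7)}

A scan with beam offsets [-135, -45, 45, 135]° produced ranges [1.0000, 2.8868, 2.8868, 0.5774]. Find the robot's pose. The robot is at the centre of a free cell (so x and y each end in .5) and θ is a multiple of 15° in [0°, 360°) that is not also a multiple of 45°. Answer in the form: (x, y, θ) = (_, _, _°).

Candidates: 21 free-cell centres × 16 headings = 336 poses. Raycast each; keep the one whose scan matches to 4 dp.
  (3.5, 1.5, 210°): beam 1 = 5.6940 ≠ 1.0000 ✗
  (3.5, 3.5, 195°): beam 1 = 3.0000 ≠ 1.0000 ✗
  (1.5, 2.5, 285°): beam 1 = 0.5774 ≠ 1.0000 ✗
  (4.5, 4.5, 210°): beam 1 = 1.9319 ≠ 1.0000 ✗
  (1.5, 5.5, 330°): beam 1 = 0.5176 ≠ 1.0000 ✗
  …
  (2.5, 3.5, 285°): r_1=1.0000, r_2=2.8868, r_3=2.8868, r_4=0.5774 — all match ✓
No second candidate reproduces the full scan.

(x, y, θ) = (2.5, 3.5, 285°)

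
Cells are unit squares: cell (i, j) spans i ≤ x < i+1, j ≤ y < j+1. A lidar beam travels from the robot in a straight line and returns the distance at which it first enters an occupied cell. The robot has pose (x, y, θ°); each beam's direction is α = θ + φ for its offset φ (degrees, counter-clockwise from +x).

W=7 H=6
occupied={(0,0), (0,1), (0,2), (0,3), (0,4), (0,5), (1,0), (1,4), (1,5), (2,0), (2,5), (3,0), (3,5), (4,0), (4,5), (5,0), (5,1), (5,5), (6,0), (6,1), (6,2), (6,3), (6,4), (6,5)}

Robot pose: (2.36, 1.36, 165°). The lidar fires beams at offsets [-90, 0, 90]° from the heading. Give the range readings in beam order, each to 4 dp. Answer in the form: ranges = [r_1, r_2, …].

beam 1: φ=-90°, α=75°
  direction (0.2588, 0.9659); cell (2,1); t to first gridline: x 2.4728, y 0.6626 (then +3.8637 / +1.0353)
    (2,2) via y @ 0.6626
    (2,3) via y @ 1.6979
    (3,3) via x @ 2.4728
    (3,4) via y @ 2.7331
    (3,5) via y @ 3.7684  # hit
  → r_1 = 3.7684
beam 2: φ=0°, α=165°
  direction (-0.9659, 0.2588); cell (2,1); t to first gridline: x 0.3727, y 2.4728 (then +1.0353 / +3.8637)
    (1,1) via x @ 0.3727
    (0,1) via x @ 1.4080  # hit
  → r_2 = 1.4080
beam 3: φ=90°, α=255°
  direction (-0.2588, -0.9659); cell (2,1); t to first gridline: x 1.3909, y 0.3727 (then +3.8637 / +1.0353)
    (2,0) via y @ 0.3727  # hit
  → r_3 = 0.3727

ranges = [3.7684, 1.4080, 0.3727]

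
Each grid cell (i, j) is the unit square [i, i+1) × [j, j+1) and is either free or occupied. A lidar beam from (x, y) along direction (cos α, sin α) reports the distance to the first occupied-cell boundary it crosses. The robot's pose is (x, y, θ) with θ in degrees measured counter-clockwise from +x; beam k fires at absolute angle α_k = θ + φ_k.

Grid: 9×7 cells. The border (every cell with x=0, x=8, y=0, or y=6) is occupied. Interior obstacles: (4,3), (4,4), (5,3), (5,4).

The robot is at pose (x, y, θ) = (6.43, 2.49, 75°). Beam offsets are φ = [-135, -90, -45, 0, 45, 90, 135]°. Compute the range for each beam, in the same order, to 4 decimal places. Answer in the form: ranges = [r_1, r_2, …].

ranges = [1.7205, 1.6254, 1.8129, 3.6338, 0.8600, 1.9705, 2.9800]

beam 1: φ=-135°, α=300°
  dir = (cos 300°, sin 300°) = (0.5000, -0.8660); from cell (6,2)
  next x-line at t=1.1400, next y-line at t=0.5658; Δt_x=2.0000, Δt_y=1.1547
    y: enter (6,1) at t=0.5658
    x: enter (7,1) at t=1.1400
    y: enter (7,0) at t=1.7205 ← occupied
  → r_1 = 1.7205
beam 2: φ=-90°, α=345°
  dir = (cos 345°, sin 345°) = (0.9659, -0.2588); from cell (6,2)
  next x-line at t=0.5901, next y-line at t=1.8932; Δt_x=1.0353, Δt_y=3.8637
    x: enter (7,2) at t=0.5901
    x: enter (8,2) at t=1.6254 ← occupied
  → r_2 = 1.6254
beam 3: φ=-45°, α=30°
  dir = (cos 30°, sin 30°) = (0.8660, 0.5000); from cell (6,2)
  next x-line at t=0.6582, next y-line at t=1.0200; Δt_x=1.1547, Δt_y=2.0000
    x: enter (7,2) at t=0.6582
    y: enter (7,3) at t=1.0200
    x: enter (8,3) at t=1.8129 ← occupied
  → r_3 = 1.8129
beam 4: φ=0°, α=75°
  dir = (cos 75°, sin 75°) = (0.2588, 0.9659); from cell (6,2)
  next x-line at t=2.2023, next y-line at t=0.5280; Δt_x=3.8637, Δt_y=1.0353
    y: enter (6,3) at t=0.5280
    y: enter (6,4) at t=1.5633
    x: enter (7,4) at t=2.2023
    y: enter (7,5) at t=2.5985
    y: enter (7,6) at t=3.6338 ← occupied
  → r_4 = 3.6338
beam 5: φ=45°, α=120°
  dir = (cos 120°, sin 120°) = (-0.5000, 0.8660); from cell (6,2)
  next x-line at t=0.8600, next y-line at t=0.5889; Δt_x=2.0000, Δt_y=1.1547
    y: enter (6,3) at t=0.5889
    x: enter (5,3) at t=0.8600 ← occupied
  → r_5 = 0.8600
beam 6: φ=90°, α=165°
  dir = (cos 165°, sin 165°) = (-0.9659, 0.2588); from cell (6,2)
  next x-line at t=0.4452, next y-line at t=1.9705; Δt_x=1.0353, Δt_y=3.8637
    x: enter (5,2) at t=0.4452
    x: enter (4,2) at t=1.4804
    y: enter (4,3) at t=1.9705 ← occupied
  → r_6 = 1.9705
beam 7: φ=135°, α=210°
  dir = (cos 210°, sin 210°) = (-0.8660, -0.5000); from cell (6,2)
  next x-line at t=0.4965, next y-line at t=0.9800; Δt_x=1.1547, Δt_y=2.0000
    x: enter (5,2) at t=0.4965
    y: enter (5,1) at t=0.9800
    x: enter (4,1) at t=1.6512
    x: enter (3,1) at t=2.8059
    y: enter (3,0) at t=2.9800 ← occupied
  → r_7 = 2.9800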